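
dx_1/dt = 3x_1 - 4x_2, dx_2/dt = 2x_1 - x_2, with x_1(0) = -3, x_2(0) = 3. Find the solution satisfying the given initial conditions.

Coefficient matrix A = [[3, -4], [2, -1]].
Characteristic polynomial det(A - λI) = λ^2 - 2λ + 5 = 0.
Eigenvalues λ = 1 ± 2i (complex conjugate pair).
For λ=1+2i: an eigenvector is (1,1) - i(-1,0) = (1 + i, 1).
A real fundamental pair from Re and Im of e^((1+2i)t)v: X_1 = e^(t)(cos(2t)·(1,1) + sin(2t)·(-1,0)), X_2 = e^(t)(sin(2t)·(1,1) - cos(2t)·(-1,0)).
General solution: K_1X_1 + K_2X_2.
Applying x_1(0)=-3, x_2(0)=3 gives K_1=3, K_2=-6.

x_1(t) = -9e^(t)sin(2t) - 3e^(t)cos(2t), x_2(t) = -6e^(t)sin(2t) + 3e^(t)cos(2t)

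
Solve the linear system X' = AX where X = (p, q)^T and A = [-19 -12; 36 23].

p(t) = K_1e^(5t) - 2K_2e^(-t), q(t) = -2K_1e^(5t) + 3K_2e^(-t)

Coefficient matrix A = [[-19, -12], [36, 23]].
Characteristic polynomial det(A - λI) = λ^2 - 4λ - 5 = 0.
Eigenvalues λ = 5, -1.
For λ=5: (A-λI) row 1 is [-24, -12], so an eigenvector is (1, -2).
For λ=-1: (A-λI) row 1 is [-18, -12], so an eigenvector is (-2, 3).
General solution: K_1e^(5t)(1,-2) + K_2e^(-t)(-2,3).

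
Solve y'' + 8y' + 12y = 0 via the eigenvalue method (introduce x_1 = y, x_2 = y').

y(t) = K_1e^(-2t) + K_2e^(-6t)

Let x_1 = y, x_2 = y'. Then x_1' = x_2 and x_2' = -12x_1 - 8x_2.
A = [[0,1],[-12,-8]]; det(A-λI) = λ^2 + 8λ + 12.
Eigenvalues λ = -2, -6 with eigenvectors (1,-2), (1,-6).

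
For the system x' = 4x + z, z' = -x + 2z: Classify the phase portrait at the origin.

unstable improper node

A = [[4,1],[-1,2]]; det(A-λI) = λ^2 - 6λ + 9.
repeated λ = 3 with a single eigenvector.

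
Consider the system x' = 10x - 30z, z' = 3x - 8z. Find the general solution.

Coefficient matrix A = [[10, -30], [3, -8]].
Characteristic polynomial det(A - λI) = λ^2 - 2λ + 10 = 0.
Eigenvalues λ = 1 ± 3i (complex conjugate pair).
For λ=1+3i: an eigenvector is (-3,-1) - i(1,0) = (-3 - i, -1).
A real fundamental pair from Re and Im of e^((1+3i)t)v: X_1 = e^(t)(cos(3t)·(-3,-1) + sin(3t)·(1,0)), X_2 = e^(t)(sin(3t)·(-3,-1) - cos(3t)·(1,0)).
General solution: K_1X_1 + K_2X_2.

x(t) = K_1e^(t)sin(3t) - 3K_1e^(t)cos(3t) - 3K_2e^(t)sin(3t) - K_2e^(t)cos(3t), z(t) = -K_1e^(t)cos(3t) - K_2e^(t)sin(3t)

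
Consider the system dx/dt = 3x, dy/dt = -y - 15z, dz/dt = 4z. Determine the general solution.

Coefficient matrix A = [[3, 0, 0], [0, -1, -15], [0, 0, 4]].
det(A - λI) = 0 gives eigenvalues λ = 4, 3, -1.
For λ=4: eigenvector (0,3,-1).
For λ=3: eigenvector (1,0,0).
For λ=-1: eigenvector (0,1,0).
General solution: c_1e^(4t)(0,3,-1) + c_2e^(3t)(1,0,0) + c_3e^(-t)(0,1,0).

x(t) = c_2e^(3t), y(t) = 3c_1e^(4t) + c_3e^(-t), z(t) = -c_1e^(4t)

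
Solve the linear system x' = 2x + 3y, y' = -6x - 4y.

x(t) = K_1e^(-t)sin(3t) - K_2e^(-t)cos(3t), y(t) = -K_1e^(-t)sin(3t) + K_1e^(-t)cos(3t) + K_2e^(-t)sin(3t) + K_2e^(-t)cos(3t)

Coefficient matrix A = [[2, 3], [-6, -4]].
Characteristic polynomial det(A - λI) = λ^2 + 2λ + 10 = 0.
Eigenvalues λ = -1 ± 3i (complex conjugate pair).
For λ=-1+3i: an eigenvector is (0,1) - i(1,-1) = (0 - i, 1 + i).
A real fundamental pair from Re and Im of e^((-1+3i)t)v: X_1 = e^(-t)(cos(3t)·(0,1) + sin(3t)·(1,-1)), X_2 = e^(-t)(sin(3t)·(0,1) - cos(3t)·(1,-1)).
General solution: K_1X_1 + K_2X_2.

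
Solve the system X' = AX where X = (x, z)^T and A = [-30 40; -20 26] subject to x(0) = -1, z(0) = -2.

x(t) = -13e^(-2t)sin(4t) - e^(-2t)cos(4t), z(t) = -9e^(-2t)sin(4t) - 2e^(-2t)cos(4t)

Coefficient matrix A = [[-30, 40], [-20, 26]].
Characteristic polynomial det(A - λI) = λ^2 + 4λ + 20 = 0.
Eigenvalues λ = -2 ± 4i (complex conjugate pair).
For λ=-2+4i: an eigenvector is (-3,-2) - i(1,1) = (-3 - i, -2 - i).
A real fundamental pair from Re and Im of e^((-2+4i)t)v: X_1 = e^(-2t)(cos(4t)·(-3,-2) + sin(4t)·(1,1)), X_2 = e^(-2t)(sin(4t)·(-3,-2) - cos(4t)·(1,1)).
General solution: C_1X_1 + C_2X_2.
Applying x(0)=-1, z(0)=-2 gives C_1=-1, C_2=4.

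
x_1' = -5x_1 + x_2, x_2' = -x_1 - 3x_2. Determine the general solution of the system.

Coefficient matrix A = [[-5, 1], [-1, -3]].
Characteristic polynomial det(A - λI) = λ^2 + 8λ + 16 = 0.
Single eigenvalue λ = -4 with algebraic multiplicity 2.
Eigenvector v = (-1,-1); generalized eigenvector w with (A-λI)w=v is (1,0).
General solution: e^(-4t)[c_1·v + c_2·(t·v + w)].

x_1(t) = -c_1e^(-4t) - c_2te^(-4t) + c_2e^(-4t), x_2(t) = -c_1e^(-4t) - c_2te^(-4t)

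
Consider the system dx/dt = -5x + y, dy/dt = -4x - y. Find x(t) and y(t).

x(t) = -c_1e^(-3t) - c_2te^(-3t) + c_2e^(-3t), y(t) = -2c_1e^(-3t) - 2c_2te^(-3t) + c_2e^(-3t)

Coefficient matrix A = [[-5, 1], [-4, -1]].
Characteristic polynomial det(A - λI) = λ^2 + 6λ + 9 = 0.
Single eigenvalue λ = -3 with algebraic multiplicity 2.
Eigenvector v = (-1,-2); generalized eigenvector w with (A-λI)w=v is (1,1).
General solution: e^(-3t)[c_1·v + c_2·(t·v + w)].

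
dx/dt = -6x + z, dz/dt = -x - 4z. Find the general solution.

Coefficient matrix A = [[-6, 1], [-1, -4]].
Characteristic polynomial det(A - λI) = λ^2 + 10λ + 25 = 0.
Single eigenvalue λ = -5 with algebraic multiplicity 2.
Eigenvector v = (-1,-1); generalized eigenvector w with (A-λI)w=v is (-2,-3).
General solution: e^(-5t)[K_1·v + K_2·(t·v + w)].

x(t) = -K_1e^(-5t) - K_2te^(-5t) - 2K_2e^(-5t), z(t) = -K_1e^(-5t) - K_2te^(-5t) - 3K_2e^(-5t)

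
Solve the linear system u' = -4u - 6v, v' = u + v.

Coefficient matrix A = [[-4, -6], [1, 1]].
Characteristic polynomial det(A - λI) = λ^2 + 3λ + 2 = 0.
Eigenvalues λ = -2, -1.
For λ=-2: (A-λI) row 1 is [-2, -6], so an eigenvector is (3, -1).
For λ=-1: (A-λI) row 1 is [-3, -6], so an eigenvector is (2, -1).
General solution: C_1e^(-2t)(3,-1) + C_2e^(-t)(2,-1).

u(t) = 3C_1e^(-2t) + 2C_2e^(-t), v(t) = -C_1e^(-2t) - C_2e^(-t)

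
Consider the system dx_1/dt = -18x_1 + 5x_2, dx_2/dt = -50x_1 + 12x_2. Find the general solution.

Coefficient matrix A = [[-18, 5], [-50, 12]].
Characteristic polynomial det(A - λI) = λ^2 + 6λ + 34 = 0.
Eigenvalues λ = -3 ± 5i (complex conjugate pair).
For λ=-3+5i: an eigenvector is (1,3) - i(0,-1) = (1, 3 + i).
A real fundamental pair from Re and Im of e^((-3+5i)t)v: X_1 = e^(-3t)(cos(5t)·(1,3) + sin(5t)·(0,-1)), X_2 = e^(-3t)(sin(5t)·(1,3) - cos(5t)·(0,-1)).
General solution: C_1X_1 + C_2X_2.

x_1(t) = C_1e^(-3t)cos(5t) + C_2e^(-3t)sin(5t), x_2(t) = -C_1e^(-3t)sin(5t) + 3C_1e^(-3t)cos(5t) + 3C_2e^(-3t)sin(5t) + C_2e^(-3t)cos(5t)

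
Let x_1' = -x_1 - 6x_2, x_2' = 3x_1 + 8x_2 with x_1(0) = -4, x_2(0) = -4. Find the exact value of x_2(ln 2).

-352

A = [[-1,-6],[3,8]]; eigenvalues λ = 2, 5.
Eigenvectors: (2,-1) for λ=2, (-1,1) for λ=5.
From the initial condition, c_1 = -8, c_2 = -12.
x_2(ln 2) = (-8)(2^2)(-1) + (-12)(2^5)(1) = -352.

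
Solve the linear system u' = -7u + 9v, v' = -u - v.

u(t) = 3c_1e^(-4t) + 3c_2te^(-4t) - c_2e^(-4t), v(t) = c_1e^(-4t) + c_2te^(-4t)

Coefficient matrix A = [[-7, 9], [-1, -1]].
Characteristic polynomial det(A - λI) = λ^2 + 8λ + 16 = 0.
Single eigenvalue λ = -4 with algebraic multiplicity 2.
Eigenvector v = (3,1); generalized eigenvector w with (A-λI)w=v is (-1,0).
General solution: e^(-4t)[c_1·v + c_2·(t·v + w)].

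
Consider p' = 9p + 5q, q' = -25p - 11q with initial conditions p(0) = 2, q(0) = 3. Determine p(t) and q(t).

p(t) = 7e^(-t)sin(5t) + 2e^(-t)cos(5t), q(t) = -16e^(-t)sin(5t) + 3e^(-t)cos(5t)

Coefficient matrix A = [[9, 5], [-25, -11]].
Characteristic polynomial det(A - λI) = λ^2 + 2λ + 26 = 0.
Eigenvalues λ = -1 ± 5i (complex conjugate pair).
For λ=-1+5i: an eigenvector is (1,-2) - i(0,-1) = (1, -2 + i).
A real fundamental pair from Re and Im of e^((-1+5i)t)v: X_1 = e^(-t)(cos(5t)·(1,-2) + sin(5t)·(0,-1)), X_2 = e^(-t)(sin(5t)·(1,-2) - cos(5t)·(0,-1)).
General solution: K_1X_1 + K_2X_2.
Applying p(0)=2, q(0)=3 gives K_1=2, K_2=7.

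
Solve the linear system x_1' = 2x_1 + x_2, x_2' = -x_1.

Coefficient matrix A = [[2, 1], [-1, 0]].
Characteristic polynomial det(A - λI) = λ^2 - 2λ + 1 = 0.
Single eigenvalue λ = 1 with algebraic multiplicity 2.
Eigenvector v = (-1,1); generalized eigenvector w with (A-λI)w=v is (-1,0).
General solution: e^(t)[K_1·v + K_2·(t·v + w)].

x_1(t) = -K_1e^(t) - K_2te^(t) - K_2e^(t), x_2(t) = K_1e^(t) + K_2te^(t)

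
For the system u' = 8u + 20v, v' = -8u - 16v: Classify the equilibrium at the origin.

A = [[8,20],[-8,-16]]; det(A-λI) = λ^2 + 8λ + 32.
λ = -4 ± 4i: negative real part.

stable spiral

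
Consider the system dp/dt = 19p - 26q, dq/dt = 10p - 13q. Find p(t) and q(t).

Coefficient matrix A = [[19, -26], [10, -13]].
Characteristic polynomial det(A - λI) = λ^2 - 6λ + 13 = 0.
Eigenvalues λ = 3 ± 2i (complex conjugate pair).
For λ=3+2i: an eigenvector is (-2,-1) - i(-3,-2) = (-2 + 3i, -1 + 2i).
A real fundamental pair from Re and Im of e^((3+2i)t)v: X_1 = e^(3t)(cos(2t)·(-2,-1) + sin(2t)·(-3,-2)), X_2 = e^(3t)(sin(2t)·(-2,-1) - cos(2t)·(-3,-2)).
General solution: c_1X_1 + c_2X_2.

p(t) = -3c_1e^(3t)sin(2t) - 2c_1e^(3t)cos(2t) - 2c_2e^(3t)sin(2t) + 3c_2e^(3t)cos(2t), q(t) = -2c_1e^(3t)sin(2t) - c_1e^(3t)cos(2t) - c_2e^(3t)sin(2t) + 2c_2e^(3t)cos(2t)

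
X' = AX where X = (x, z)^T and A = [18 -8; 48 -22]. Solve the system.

x(t) = C_1e^(2t) - C_2e^(-6t), z(t) = 2C_1e^(2t) - 3C_2e^(-6t)

Coefficient matrix A = [[18, -8], [48, -22]].
Characteristic polynomial det(A - λI) = λ^2 + 4λ - 12 = 0.
Eigenvalues λ = 2, -6.
For λ=2: (A-λI) row 1 is [16, -8], so an eigenvector is (1, 2).
For λ=-6: (A-λI) row 1 is [24, -8], so an eigenvector is (-1, -3).
General solution: C_1e^(2t)(1,2) + C_2e^(-6t)(-1,-3).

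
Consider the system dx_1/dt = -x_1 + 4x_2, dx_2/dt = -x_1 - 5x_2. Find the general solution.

x_1(t) = -2K_1e^(-3t) - 2K_2te^(-3t) - K_2e^(-3t), x_2(t) = K_1e^(-3t) + K_2te^(-3t)

Coefficient matrix A = [[-1, 4], [-1, -5]].
Characteristic polynomial det(A - λI) = λ^2 + 6λ + 9 = 0.
Single eigenvalue λ = -3 with algebraic multiplicity 2.
Eigenvector v = (-2,1); generalized eigenvector w with (A-λI)w=v is (-1,0).
General solution: e^(-3t)[K_1·v + K_2·(t·v + w)].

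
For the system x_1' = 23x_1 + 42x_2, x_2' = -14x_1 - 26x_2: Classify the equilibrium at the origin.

saddle

A = [[23,42],[-14,-26]]; det(A-λI) = λ^2 + 3λ - 10.
λ = -5, 2: opposite signs.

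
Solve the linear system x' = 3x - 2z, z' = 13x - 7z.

x(t) = c_1e^(-2t)sin(t) + c_1e^(-2t)cos(t) + c_2e^(-2t)sin(t) - c_2e^(-2t)cos(t), z(t) = 3c_1e^(-2t)sin(t) + 2c_1e^(-2t)cos(t) + 2c_2e^(-2t)sin(t) - 3c_2e^(-2t)cos(t)

Coefficient matrix A = [[3, -2], [13, -7]].
Characteristic polynomial det(A - λI) = λ^2 + 4λ + 5 = 0.
Eigenvalues λ = -2 ± i (complex conjugate pair).
For λ=-2+i: an eigenvector is (1,2) - i(1,3) = (1 - i, 2 - 3i).
A real fundamental pair from Re and Im of e^((-2+i)t)v: X_1 = e^(-2t)(cos(t)·(1,2) + sin(t)·(1,3)), X_2 = e^(-2t)(sin(t)·(1,2) - cos(t)·(1,3)).
General solution: c_1X_1 + c_2X_2.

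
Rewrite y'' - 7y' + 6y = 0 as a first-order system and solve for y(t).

Let x_1 = y, x_2 = y'. Then x_1' = x_2 and x_2' = -6x_1 + 7x_2.
A = [[0,1],[-6,7]]; det(A-λI) = λ^2 - 7λ + 6.
Eigenvalues λ = 1, 6 with eigenvectors (1,1), (1,6).

y(t) = K_1e^(t) + K_2e^(6t)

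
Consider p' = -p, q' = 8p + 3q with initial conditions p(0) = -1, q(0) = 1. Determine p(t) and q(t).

p(t) = -e^(-t), q(t) = -e^(3t) + 2e^(-t)

Coefficient matrix A = [[-1, 0], [8, 3]].
Characteristic polynomial det(A - λI) = λ^2 - 2λ - 3 = 0.
Eigenvalues λ = 3, -1.
For λ=3: (A-λI) row 1 is [-4, 0], so an eigenvector is (0, -1).
For λ=-1: (A-λI) row 2 is [8, 4], so an eigenvector is (1, -2).
General solution: c_1e^(3t)(0,-1) + c_2e^(-t)(1,-2).
Applying p(0)=-1, q(0)=1 gives c_1=1, c_2=-1.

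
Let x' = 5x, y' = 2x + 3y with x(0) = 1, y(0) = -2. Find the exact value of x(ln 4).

1024

A = [[5,0],[2,3]]; eigenvalues λ = 3, 5.
Eigenvectors: (0,1) for λ=3, (-1,-1) for λ=5.
From the initial condition, c_1 = -3, c_2 = -1.
x(ln 4) = (-3)(4^3)(0) + (-1)(4^5)(-1) = 1024.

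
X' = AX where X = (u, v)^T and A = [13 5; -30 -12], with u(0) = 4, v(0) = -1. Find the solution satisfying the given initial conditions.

u(t) = 11e^(3t) - 7e^(-2t), v(t) = -22e^(3t) + 21e^(-2t)

Coefficient matrix A = [[13, 5], [-30, -12]].
Characteristic polynomial det(A - λI) = λ^2 - λ - 6 = 0.
Eigenvalues λ = -2, 3.
For λ=-2: (A-λI) row 1 is [15, 5], so an eigenvector is (-1, 3).
For λ=3: (A-λI) row 1 is [10, 5], so an eigenvector is (1, -2).
General solution: K_1e^(-2t)(-1,3) + K_2e^(3t)(1,-2).
Applying u(0)=4, v(0)=-1 gives K_1=7, K_2=11.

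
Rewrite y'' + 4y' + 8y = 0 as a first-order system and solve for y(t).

Let x_1 = y, x_2 = y'. Then x_1' = x_2 and x_2' = -8x_1 - 4x_2.
A = [[0,1],[-8,-4]]; det(A-λI) = λ^2 + 4λ + 8.
Eigenvalues λ = -2 ± 2i.

y(t) = K_1e^(-2t)cos(2t) + K_2e^(-2t)sin(2t)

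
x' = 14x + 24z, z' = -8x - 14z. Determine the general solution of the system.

Coefficient matrix A = [[14, 24], [-8, -14]].
Characteristic polynomial det(A - λI) = λ^2 - 4 = 0.
Eigenvalues λ = -2, 2.
For λ=-2: (A-λI) row 1 is [16, 24], so an eigenvector is (-3, 2).
For λ=2: (A-λI) row 1 is [12, 24], so an eigenvector is (2, -1).
General solution: C_1e^(-2t)(-3,2) + C_2e^(2t)(2,-1).

x(t) = -3C_1e^(-2t) + 2C_2e^(2t), z(t) = 2C_1e^(-2t) - C_2e^(2t)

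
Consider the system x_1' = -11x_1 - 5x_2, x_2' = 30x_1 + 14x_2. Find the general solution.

x_1(t) = c_1e^(-t) - c_2e^(4t), x_2(t) = -2c_1e^(-t) + 3c_2e^(4t)

Coefficient matrix A = [[-11, -5], [30, 14]].
Characteristic polynomial det(A - λI) = λ^2 - 3λ - 4 = 0.
Eigenvalues λ = -1, 4.
For λ=-1: (A-λI) row 1 is [-10, -5], so an eigenvector is (1, -2).
For λ=4: (A-λI) row 1 is [-15, -5], so an eigenvector is (-1, 3).
General solution: c_1e^(-t)(1,-2) + c_2e^(4t)(-1,3).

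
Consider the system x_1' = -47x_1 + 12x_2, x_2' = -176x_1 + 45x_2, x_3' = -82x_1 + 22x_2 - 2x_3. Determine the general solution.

Coefficient matrix A = [[-47, 12, 0], [-176, 45, 0], [-82, 22, -2]].
det(A - λI) = 0 gives eigenvalues λ = -3, 1, -2.
For λ=-3: eigenvector (-3,-11,-4).
For λ=1: eigenvector (1,4,2).
For λ=-2: eigenvector (0,0,1).
General solution: c_1e^(-3t)(-3,-11,-4) + c_2e^(t)(1,4,2) + c_3e^(-2t)(0,0,1).

x_1(t) = -3c_1e^(-3t) + c_2e^(t), x_2(t) = -11c_1e^(-3t) + 4c_2e^(t), x_3(t) = -4c_1e^(-3t) + 2c_2e^(t) + c_3e^(-2t)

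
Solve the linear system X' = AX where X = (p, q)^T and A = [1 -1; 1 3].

p(t) = -c_1e^(2t) - c_2te^(2t), q(t) = c_1e^(2t) + c_2te^(2t) + c_2e^(2t)

Coefficient matrix A = [[1, -1], [1, 3]].
Characteristic polynomial det(A - λI) = λ^2 - 4λ + 4 = 0.
Single eigenvalue λ = 2 with algebraic multiplicity 2.
Eigenvector v = (-1,1); generalized eigenvector w with (A-λI)w=v is (0,1).
General solution: e^(2t)[c_1·v + c_2·(t·v + w)].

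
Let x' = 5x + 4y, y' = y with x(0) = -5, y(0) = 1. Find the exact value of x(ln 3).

-975

A = [[5,4],[0,1]]; eigenvalues λ = 1, 5.
Eigenvectors: (1,-1) for λ=1, (-1,0) for λ=5.
From the initial condition, c_1 = -1, c_2 = 4.
x(ln 3) = (-1)(3^1)(1) + (4)(3^5)(-1) = -975.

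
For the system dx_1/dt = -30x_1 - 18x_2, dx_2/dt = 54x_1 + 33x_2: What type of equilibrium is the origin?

saddle

A = [[-30,-18],[54,33]]; det(A-λI) = λ^2 - 3λ - 18.
λ = 6, -3: opposite signs.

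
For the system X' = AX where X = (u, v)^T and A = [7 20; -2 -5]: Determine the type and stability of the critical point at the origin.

A = [[7,20],[-2,-5]]; det(A-λI) = λ^2 - 2λ + 5.
λ = 1 ± 2i: positive real part.

unstable spiral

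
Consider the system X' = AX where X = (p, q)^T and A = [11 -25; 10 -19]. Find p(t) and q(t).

Coefficient matrix A = [[11, -25], [10, -19]].
Characteristic polynomial det(A - λI) = λ^2 + 8λ + 41 = 0.
Eigenvalues λ = -4 ± 5i (complex conjugate pair).
For λ=-4+5i: an eigenvector is (-1,-1) - i(2,1) = (-1 - 2i, -1 - i).
A real fundamental pair from Re and Im of e^((-4+5i)t)v: X_1 = e^(-4t)(cos(5t)·(-1,-1) + sin(5t)·(2,1)), X_2 = e^(-4t)(sin(5t)·(-1,-1) - cos(5t)·(2,1)).
General solution: C_1X_1 + C_2X_2.

p(t) = 2C_1e^(-4t)sin(5t) - C_1e^(-4t)cos(5t) - C_2e^(-4t)sin(5t) - 2C_2e^(-4t)cos(5t), q(t) = C_1e^(-4t)sin(5t) - C_1e^(-4t)cos(5t) - C_2e^(-4t)sin(5t) - C_2e^(-4t)cos(5t)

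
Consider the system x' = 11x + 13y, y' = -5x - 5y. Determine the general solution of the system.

Coefficient matrix A = [[11, 13], [-5, -5]].
Characteristic polynomial det(A - λI) = λ^2 - 6λ + 10 = 0.
Eigenvalues λ = 3 ± i (complex conjugate pair).
For λ=3+i: an eigenvector is (2,-1) - i(3,-2) = (2 - 3i, -1 + 2i).
A real fundamental pair from Re and Im of e^((3+i)t)v: X_1 = e^(3t)(cos(t)·(2,-1) + sin(t)·(3,-2)), X_2 = e^(3t)(sin(t)·(2,-1) - cos(t)·(3,-2)).
General solution: K_1X_1 + K_2X_2.

x(t) = 3K_1e^(3t)sin(t) + 2K_1e^(3t)cos(t) + 2K_2e^(3t)sin(t) - 3K_2e^(3t)cos(t), y(t) = -2K_1e^(3t)sin(t) - K_1e^(3t)cos(t) - K_2e^(3t)sin(t) + 2K_2e^(3t)cos(t)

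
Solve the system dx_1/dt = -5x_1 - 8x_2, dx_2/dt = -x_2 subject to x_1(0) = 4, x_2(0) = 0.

Coefficient matrix A = [[-5, -8], [0, -1]].
Characteristic polynomial det(A - λI) = λ^2 + 6λ + 5 = 0.
Eigenvalues λ = -5, -1.
For λ=-5: (A-λI) row 1 is [0, -8], so an eigenvector is (1, 0).
For λ=-1: (A-λI) row 1 is [-4, -8], so an eigenvector is (2, -1).
General solution: c_1e^(-5t)(1,0) + c_2e^(-t)(2,-1).
Applying x_1(0)=4, x_2(0)=0 gives c_1=4, c_2=0.

x_1(t) = 4e^(-5t), x_2(t) = 0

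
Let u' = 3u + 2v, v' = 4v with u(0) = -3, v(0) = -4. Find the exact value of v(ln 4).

-1024

A = [[3,2],[0,4]]; eigenvalues λ = 3, 4.
Eigenvectors: (1,0) for λ=3, (-2,-1) for λ=4.
From the initial condition, c_1 = 5, c_2 = 4.
v(ln 4) = (5)(4^3)(0) + (4)(4^4)(-1) = -1024.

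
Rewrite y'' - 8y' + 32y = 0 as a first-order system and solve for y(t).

y(t) = K_1e^(4t)cos(4t) + K_2e^(4t)sin(4t)

Let x_1 = y, x_2 = y'. Then x_1' = x_2 and x_2' = -32x_1 + 8x_2.
A = [[0,1],[-32,8]]; det(A-λI) = λ^2 - 8λ + 32.
Eigenvalues λ = 4 ± 4i.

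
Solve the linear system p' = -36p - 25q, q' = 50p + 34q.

p(t) = -C_1e^(-t)sin(5t) - 2C_1e^(-t)cos(5t) - 2C_2e^(-t)sin(5t) + C_2e^(-t)cos(5t), q(t) = C_1e^(-t)sin(5t) + 3C_1e^(-t)cos(5t) + 3C_2e^(-t)sin(5t) - C_2e^(-t)cos(5t)

Coefficient matrix A = [[-36, -25], [50, 34]].
Characteristic polynomial det(A - λI) = λ^2 + 2λ + 26 = 0.
Eigenvalues λ = -1 ± 5i (complex conjugate pair).
For λ=-1+5i: an eigenvector is (-2,3) - i(-1,1) = (-2 + i, 3 - i).
A real fundamental pair from Re and Im of e^((-1+5i)t)v: X_1 = e^(-t)(cos(5t)·(-2,3) + sin(5t)·(-1,1)), X_2 = e^(-t)(sin(5t)·(-2,3) - cos(5t)·(-1,1)).
General solution: C_1X_1 + C_2X_2.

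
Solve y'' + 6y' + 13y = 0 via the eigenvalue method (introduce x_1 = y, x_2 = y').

y(t) = K_1e^(-3t)cos(2t) + K_2e^(-3t)sin(2t)

Let x_1 = y, x_2 = y'. Then x_1' = x_2 and x_2' = -13x_1 - 6x_2.
A = [[0,1],[-13,-6]]; det(A-λI) = λ^2 + 6λ + 13.
Eigenvalues λ = -3 ± 2i.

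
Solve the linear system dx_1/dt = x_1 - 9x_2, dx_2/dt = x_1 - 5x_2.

Coefficient matrix A = [[1, -9], [1, -5]].
Characteristic polynomial det(A - λI) = λ^2 + 4λ + 4 = 0.
Single eigenvalue λ = -2 with algebraic multiplicity 2.
Eigenvector v = (-3,-1); generalized eigenvector w with (A-λI)w=v is (2,1).
General solution: e^(-2t)[K_1·v + K_2·(t·v + w)].

x_1(t) = -3K_1e^(-2t) - 3K_2te^(-2t) + 2K_2e^(-2t), x_2(t) = -K_1e^(-2t) - K_2te^(-2t) + K_2e^(-2t)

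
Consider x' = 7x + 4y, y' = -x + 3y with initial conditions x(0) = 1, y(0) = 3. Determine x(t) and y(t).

x(t) = 14te^(5t) + e^(5t), y(t) = -7te^(5t) + 3e^(5t)

Coefficient matrix A = [[7, 4], [-1, 3]].
Characteristic polynomial det(A - λI) = λ^2 - 10λ + 25 = 0.
Single eigenvalue λ = 5 with algebraic multiplicity 2.
Eigenvector v = (2,-1); generalized eigenvector w with (A-λI)w=v is (1,0).
General solution: e^(5t)[c_1·v + c_2·(t·v + w)].
Applying x(0)=1, y(0)=3 gives c_1=-3, c_2=7.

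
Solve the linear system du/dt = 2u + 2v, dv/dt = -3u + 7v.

Coefficient matrix A = [[2, 2], [-3, 7]].
Characteristic polynomial det(A - λI) = λ^2 - 9λ + 20 = 0.
Eigenvalues λ = 5, 4.
For λ=5: (A-λI) row 1 is [-3, 2], so an eigenvector is (-2, -3).
For λ=4: (A-λI) row 1 is [-2, 2], so an eigenvector is (1, 1).
General solution: C_1e^(5t)(-2,-3) + C_2e^(4t)(1,1).

u(t) = -2C_1e^(5t) + C_2e^(4t), v(t) = -3C_1e^(5t) + C_2e^(4t)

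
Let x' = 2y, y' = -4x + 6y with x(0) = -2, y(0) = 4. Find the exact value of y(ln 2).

A = [[0,2],[-4,6]]; eigenvalues λ = 2, 4.
Eigenvectors: (1,1) for λ=2, (1,2) for λ=4.
From the initial condition, c_1 = -8, c_2 = 6.
y(ln 2) = (-8)(2^2)(1) + (6)(2^4)(2) = 160.

160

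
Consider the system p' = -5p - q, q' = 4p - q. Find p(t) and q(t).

Coefficient matrix A = [[-5, -1], [4, -1]].
Characteristic polynomial det(A - λI) = λ^2 + 6λ + 9 = 0.
Single eigenvalue λ = -3 with algebraic multiplicity 2.
Eigenvector v = (1,-2); generalized eigenvector w with (A-λI)w=v is (-1,1).
General solution: e^(-3t)[K_1·v + K_2·(t·v + w)].

p(t) = K_1e^(-3t) + K_2te^(-3t) - K_2e^(-3t), q(t) = -2K_1e^(-3t) - 2K_2te^(-3t) + K_2e^(-3t)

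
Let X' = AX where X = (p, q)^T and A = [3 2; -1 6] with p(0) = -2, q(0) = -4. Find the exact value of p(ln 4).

A = [[3,2],[-1,6]]; eigenvalues λ = 4, 5.
Eigenvectors: (2,1) for λ=4, (1,1) for λ=5.
From the initial condition, c_1 = 2, c_2 = -6.
p(ln 4) = (2)(4^4)(2) + (-6)(4^5)(1) = -5120.

-5120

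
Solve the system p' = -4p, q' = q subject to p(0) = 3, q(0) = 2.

p(t) = 3e^(-4t), q(t) = 2e^(t)

Coefficient matrix A = [[-4, 0], [0, 1]].
Characteristic polynomial det(A - λI) = λ^2 + 3λ - 4 = 0.
Eigenvalues λ = 1, -4.
For λ=1: (A-λI) row 1 is [-5, 0], so an eigenvector is (0, 1).
For λ=-4: (A-λI) row 2 is [0, 5], so an eigenvector is (-1, 0).
General solution: C_1e^(t)(0,1) + C_2e^(-4t)(-1,0).
Applying p(0)=3, q(0)=2 gives C_1=2, C_2=-3.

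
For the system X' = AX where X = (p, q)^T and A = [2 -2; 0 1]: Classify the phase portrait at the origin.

unstable node

A = [[2,-2],[0,1]]; det(A-λI) = λ^2 - 3λ + 2.
λ = 1, 2: both positive.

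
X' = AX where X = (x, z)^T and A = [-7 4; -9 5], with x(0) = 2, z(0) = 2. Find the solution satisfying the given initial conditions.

x(t) = -4te^(-t) + 2e^(-t), z(t) = -6te^(-t) + 2e^(-t)

Coefficient matrix A = [[-7, 4], [-9, 5]].
Characteristic polynomial det(A - λI) = λ^2 + 2λ + 1 = 0.
Single eigenvalue λ = -1 with algebraic multiplicity 2.
Eigenvector v = (2,3); generalized eigenvector w with (A-λI)w=v is (1,2).
General solution: e^(-t)[c_1·v + c_2·(t·v + w)].
Applying x(0)=2, z(0)=2 gives c_1=2, c_2=-2.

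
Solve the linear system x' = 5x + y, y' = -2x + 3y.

x(t) = -c_1e^(4t)sin(t) + c_2e^(4t)cos(t), y(t) = c_1e^(4t)sin(t) - c_1e^(4t)cos(t) - c_2e^(4t)sin(t) - c_2e^(4t)cos(t)

Coefficient matrix A = [[5, 1], [-2, 3]].
Characteristic polynomial det(A - λI) = λ^2 - 8λ + 17 = 0.
Eigenvalues λ = 4 ± i (complex conjugate pair).
For λ=4+i: an eigenvector is (0,-1) - i(-1,1) = (0 + i, -1 - i).
A real fundamental pair from Re and Im of e^((4+i)t)v: X_1 = e^(4t)(cos(t)·(0,-1) + sin(t)·(-1,1)), X_2 = e^(4t)(sin(t)·(0,-1) - cos(t)·(-1,1)).
General solution: c_1X_1 + c_2X_2.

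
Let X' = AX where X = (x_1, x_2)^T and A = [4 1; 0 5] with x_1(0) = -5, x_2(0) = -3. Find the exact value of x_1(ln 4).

A = [[4,1],[0,5]]; eigenvalues λ = 4, 5.
Eigenvectors: (1,0) for λ=4, (-1,-1) for λ=5.
From the initial condition, c_1 = -2, c_2 = 3.
x_1(ln 4) = (-2)(4^4)(1) + (3)(4^5)(-1) = -3584.

-3584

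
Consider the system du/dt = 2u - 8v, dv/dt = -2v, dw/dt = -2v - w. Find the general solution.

Coefficient matrix A = [[2, -8, 0], [0, -2, 0], [0, -2, -1]].
det(A - λI) = 0 gives eigenvalues λ = 2, -2, -1.
For λ=2: eigenvector (1,0,0).
For λ=-2: eigenvector (2,1,2).
For λ=-1: eigenvector (0,0,1).
General solution: K_1e^(2t)(1,0,0) + K_2e^(-2t)(2,1,2) + K_3e^(-t)(0,0,1).

u(t) = K_1e^(2t) + 2K_2e^(-2t), v(t) = K_2e^(-2t), w(t) = 2K_2e^(-2t) + K_3e^(-t)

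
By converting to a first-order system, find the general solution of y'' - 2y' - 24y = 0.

Let x_1 = y, x_2 = y'. Then x_1' = x_2 and x_2' = 24x_1 + 2x_2.
A = [[0,1],[24,2]]; det(A-λI) = λ^2 - 2λ - 24.
Eigenvalues λ = 6, -4 with eigenvectors (1,6), (1,-4).

y(t) = C_1e^(6t) + C_2e^(-4t)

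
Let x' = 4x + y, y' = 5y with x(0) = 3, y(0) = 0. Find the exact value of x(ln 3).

A = [[4,1],[0,5]]; eigenvalues λ = 5, 4.
Eigenvectors: (1,1) for λ=5, (-1,0) for λ=4.
From the initial condition, c_1 = 0, c_2 = -3.
x(ln 3) = (0)(3^5)(1) + (-3)(3^4)(-1) = 243.

243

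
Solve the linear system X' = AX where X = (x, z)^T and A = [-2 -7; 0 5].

Coefficient matrix A = [[-2, -7], [0, 5]].
Characteristic polynomial det(A - λI) = λ^2 - 3λ - 10 = 0.
Eigenvalues λ = 5, -2.
For λ=5: (A-λI) row 1 is [-7, -7], so an eigenvector is (-1, 1).
For λ=-2: (A-λI) row 1 is [0, -7], so an eigenvector is (1, 0).
General solution: c_1e^(5t)(-1,1) + c_2e^(-2t)(1,0).

x(t) = -c_1e^(5t) + c_2e^(-2t), z(t) = c_1e^(5t)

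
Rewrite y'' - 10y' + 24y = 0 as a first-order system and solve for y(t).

Let x_1 = y, x_2 = y'. Then x_1' = x_2 and x_2' = -24x_1 + 10x_2.
A = [[0,1],[-24,10]]; det(A-λI) = λ^2 - 10λ + 24.
Eigenvalues λ = 4, 6 with eigenvectors (1,4), (1,6).

y(t) = C_1e^(4t) + C_2e^(6t)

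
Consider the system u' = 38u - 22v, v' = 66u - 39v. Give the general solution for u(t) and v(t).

Coefficient matrix A = [[38, -22], [66, -39]].
Characteristic polynomial det(A - λI) = λ^2 + λ - 30 = 0.
Eigenvalues λ = -6, 5.
For λ=-6: (A-λI) row 1 is [44, -22], so an eigenvector is (1, 2).
For λ=5: (A-λI) row 1 is [33, -22], so an eigenvector is (2, 3).
General solution: C_1e^(-6t)(1,2) + C_2e^(5t)(2,3).

u(t) = C_1e^(-6t) + 2C_2e^(5t), v(t) = 2C_1e^(-6t) + 3C_2e^(5t)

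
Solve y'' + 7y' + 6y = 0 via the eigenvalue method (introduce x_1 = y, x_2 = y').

Let x_1 = y, x_2 = y'. Then x_1' = x_2 and x_2' = -6x_1 - 7x_2.
A = [[0,1],[-6,-7]]; det(A-λI) = λ^2 + 7λ + 6.
Eigenvalues λ = -1, -6 with eigenvectors (1,-1), (1,-6).

y(t) = C_1e^(-t) + C_2e^(-6t)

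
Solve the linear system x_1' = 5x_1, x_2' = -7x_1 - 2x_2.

x_1(t) = C_1e^(5t), x_2(t) = -C_1e^(5t) - C_2e^(-2t)

Coefficient matrix A = [[5, 0], [-7, -2]].
Characteristic polynomial det(A - λI) = λ^2 - 3λ - 10 = 0.
Eigenvalues λ = 5, -2.
For λ=5: (A-λI) row 2 is [-7, -7], so an eigenvector is (1, -1).
For λ=-2: (A-λI) row 1 is [7, 0], so an eigenvector is (0, -1).
General solution: C_1e^(5t)(1,-1) + C_2e^(-2t)(0,-1).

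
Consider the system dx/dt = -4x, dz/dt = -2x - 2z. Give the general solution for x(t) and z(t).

Coefficient matrix A = [[-4, 0], [-2, -2]].
Characteristic polynomial det(A - λI) = λ^2 + 6λ + 8 = 0.
Eigenvalues λ = -2, -4.
For λ=-2: (A-λI) row 1 is [-2, 0], so an eigenvector is (0, -1).
For λ=-4: (A-λI) row 2 is [-2, 2], so an eigenvector is (1, 1).
General solution: K_1e^(-2t)(0,-1) + K_2e^(-4t)(1,1).

x(t) = K_2e^(-4t), z(t) = -K_1e^(-2t) + K_2e^(-4t)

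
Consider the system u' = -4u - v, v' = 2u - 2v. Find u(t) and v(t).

u(t) = -C_1e^(-3t)cos(t) - C_2e^(-3t)sin(t), v(t) = -C_1e^(-3t)sin(t) + C_1e^(-3t)cos(t) + C_2e^(-3t)sin(t) + C_2e^(-3t)cos(t)

Coefficient matrix A = [[-4, -1], [2, -2]].
Characteristic polynomial det(A - λI) = λ^2 + 6λ + 10 = 0.
Eigenvalues λ = -3 ± i (complex conjugate pair).
For λ=-3+i: an eigenvector is (-1,1) - i(0,-1) = (-1, 1 + i).
A real fundamental pair from Re and Im of e^((-3+i)t)v: X_1 = e^(-3t)(cos(t)·(-1,1) + sin(t)·(0,-1)), X_2 = e^(-3t)(sin(t)·(-1,1) - cos(t)·(0,-1)).
General solution: C_1X_1 + C_2X_2.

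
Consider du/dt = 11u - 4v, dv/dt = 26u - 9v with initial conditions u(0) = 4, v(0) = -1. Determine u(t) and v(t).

Coefficient matrix A = [[11, -4], [26, -9]].
Characteristic polynomial det(A - λI) = λ^2 - 2λ + 5 = 0.
Eigenvalues λ = 1 ± 2i (complex conjugate pair).
For λ=1+2i: an eigenvector is (1,3) - i(-1,-2) = (1 + i, 3 + 2i).
A real fundamental pair from Re and Im of e^((1+2i)t)v: X_1 = e^(t)(cos(2t)·(1,3) + sin(2t)·(-1,-2)), X_2 = e^(t)(sin(2t)·(1,3) - cos(2t)·(-1,-2)).
General solution: C_1X_1 + C_2X_2.
Applying u(0)=4, v(0)=-1 gives C_1=-9, C_2=13.

u(t) = 22e^(t)sin(2t) + 4e^(t)cos(2t), v(t) = 57e^(t)sin(2t) - e^(t)cos(2t)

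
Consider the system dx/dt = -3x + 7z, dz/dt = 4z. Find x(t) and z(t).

x(t) = c_1e^(4t) - c_2e^(-3t), z(t) = c_1e^(4t)

Coefficient matrix A = [[-3, 7], [0, 4]].
Characteristic polynomial det(A - λI) = λ^2 - λ - 12 = 0.
Eigenvalues λ = 4, -3.
For λ=4: (A-λI) row 1 is [-7, 7], so an eigenvector is (1, 1).
For λ=-3: (A-λI) row 1 is [0, 7], so an eigenvector is (-1, 0).
General solution: c_1e^(4t)(1,1) + c_2e^(-3t)(-1,0).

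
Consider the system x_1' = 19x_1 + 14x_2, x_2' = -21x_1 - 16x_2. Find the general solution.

Coefficient matrix A = [[19, 14], [-21, -16]].
Characteristic polynomial det(A - λI) = λ^2 - 3λ - 10 = 0.
Eigenvalues λ = 5, -2.
For λ=5: (A-λI) row 1 is [14, 14], so an eigenvector is (-1, 1).
For λ=-2: (A-λI) row 1 is [21, 14], so an eigenvector is (2, -3).
General solution: c_1e^(5t)(-1,1) + c_2e^(-2t)(2,-3).

x_1(t) = -c_1e^(5t) + 2c_2e^(-2t), x_2(t) = c_1e^(5t) - 3c_2e^(-2t)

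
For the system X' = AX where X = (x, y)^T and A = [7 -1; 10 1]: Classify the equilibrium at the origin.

unstable spiral

A = [[7,-1],[10,1]]; det(A-λI) = λ^2 - 8λ + 17.
λ = 4 ± i: positive real part.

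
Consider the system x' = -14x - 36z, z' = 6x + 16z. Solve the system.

x(t) = 3c_1e^(-2t) + 2c_2e^(4t), z(t) = -c_1e^(-2t) - c_2e^(4t)

Coefficient matrix A = [[-14, -36], [6, 16]].
Characteristic polynomial det(A - λI) = λ^2 - 2λ - 8 = 0.
Eigenvalues λ = -2, 4.
For λ=-2: (A-λI) row 1 is [-12, -36], so an eigenvector is (3, -1).
For λ=4: (A-λI) row 1 is [-18, -36], so an eigenvector is (2, -1).
General solution: c_1e^(-2t)(3,-1) + c_2e^(4t)(2,-1).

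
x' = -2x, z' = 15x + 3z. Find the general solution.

x(t) = K_1e^(-2t), z(t) = -3K_1e^(-2t) + K_2e^(3t)

Coefficient matrix A = [[-2, 0], [15, 3]].
Characteristic polynomial det(A - λI) = λ^2 - λ - 6 = 0.
Eigenvalues λ = -2, 3.
For λ=-2: (A-λI) row 2 is [15, 5], so an eigenvector is (1, -3).
For λ=3: (A-λI) row 1 is [-5, 0], so an eigenvector is (0, 1).
General solution: K_1e^(-2t)(1,-3) + K_2e^(3t)(0,1).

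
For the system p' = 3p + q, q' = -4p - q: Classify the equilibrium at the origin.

unstable improper node

A = [[3,1],[-4,-1]]; det(A-λI) = λ^2 - 2λ + 1.
repeated λ = 1 with a single eigenvector.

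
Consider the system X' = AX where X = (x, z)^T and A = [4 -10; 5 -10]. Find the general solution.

Coefficient matrix A = [[4, -10], [5, -10]].
Characteristic polynomial det(A - λI) = λ^2 + 6λ + 10 = 0.
Eigenvalues λ = -3 ± i (complex conjugate pair).
For λ=-3+i: an eigenvector is (1,1) - i(-3,-2) = (1 + 3i, 1 + 2i).
A real fundamental pair from Re and Im of e^((-3+i)t)v: X_1 = e^(-3t)(cos(t)·(1,1) + sin(t)·(-3,-2)), X_2 = e^(-3t)(sin(t)·(1,1) - cos(t)·(-3,-2)).
General solution: c_1X_1 + c_2X_2.

x(t) = -3c_1e^(-3t)sin(t) + c_1e^(-3t)cos(t) + c_2e^(-3t)sin(t) + 3c_2e^(-3t)cos(t), z(t) = -2c_1e^(-3t)sin(t) + c_1e^(-3t)cos(t) + c_2e^(-3t)sin(t) + 2c_2e^(-3t)cos(t)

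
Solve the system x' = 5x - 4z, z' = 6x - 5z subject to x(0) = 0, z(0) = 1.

Coefficient matrix A = [[5, -4], [6, -5]].
Characteristic polynomial det(A - λI) = λ^2 - 1 = 0.
Eigenvalues λ = 1, -1.
For λ=1: (A-λI) row 1 is [4, -4], so an eigenvector is (1, 1).
For λ=-1: (A-λI) row 1 is [6, -4], so an eigenvector is (-2, -3).
General solution: C_1e^(t)(1,1) + C_2e^(-t)(-2,-3).
Applying x(0)=0, z(0)=1 gives C_1=-2, C_2=-1.

x(t) = -2e^(t) + 2e^(-t), z(t) = -2e^(t) + 3e^(-t)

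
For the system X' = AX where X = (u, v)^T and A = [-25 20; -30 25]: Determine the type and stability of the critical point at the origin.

saddle

A = [[-25,20],[-30,25]]; det(A-λI) = λ^2 - 25.
λ = -5, 5: opposite signs.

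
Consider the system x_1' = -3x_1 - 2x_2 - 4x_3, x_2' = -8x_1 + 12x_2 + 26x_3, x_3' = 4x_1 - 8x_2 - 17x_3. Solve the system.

x_1(t) = 2C_2e^(-4t) + C_3e^(-3t), x_2(t) = -2C_1e^(-t) + C_2e^(-4t) + 4C_3e^(-3t), x_3(t) = C_1e^(-t) - 2C_3e^(-3t)

Coefficient matrix A = [[-3, -2, -4], [-8, 12, 26], [4, -8, -17]].
det(A - λI) = 0 gives eigenvalues λ = -1, -4, -3.
For λ=-1: eigenvector (0,-2,1).
For λ=-4: eigenvector (2,1,0).
For λ=-3: eigenvector (1,4,-2).
General solution: C_1e^(-t)(0,-2,1) + C_2e^(-4t)(2,1,0) + C_3e^(-3t)(1,4,-2).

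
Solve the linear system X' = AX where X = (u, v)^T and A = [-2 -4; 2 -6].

u(t) = -C_1e^(-4t)sin(2t) + C_1e^(-4t)cos(2t) + C_2e^(-4t)sin(2t) + C_2e^(-4t)cos(2t), v(t) = C_1e^(-4t)cos(2t) + C_2e^(-4t)sin(2t)

Coefficient matrix A = [[-2, -4], [2, -6]].
Characteristic polynomial det(A - λI) = λ^2 + 8λ + 20 = 0.
Eigenvalues λ = -4 ± 2i (complex conjugate pair).
For λ=-4+2i: an eigenvector is (1,1) - i(-1,0) = (1 + i, 1).
A real fundamental pair from Re and Im of e^((-4+2i)t)v: X_1 = e^(-4t)(cos(2t)·(1,1) + sin(2t)·(-1,0)), X_2 = e^(-4t)(sin(2t)·(1,1) - cos(2t)·(-1,0)).
General solution: C_1X_1 + C_2X_2.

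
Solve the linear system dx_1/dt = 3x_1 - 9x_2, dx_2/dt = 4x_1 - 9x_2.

Coefficient matrix A = [[3, -9], [4, -9]].
Characteristic polynomial det(A - λI) = λ^2 + 6λ + 9 = 0.
Single eigenvalue λ = -3 with algebraic multiplicity 2.
Eigenvector v = (3,2); generalized eigenvector w with (A-λI)w=v is (2,1).
General solution: e^(-3t)[C_1·v + C_2·(t·v + w)].

x_1(t) = 3C_1e^(-3t) + 3C_2te^(-3t) + 2C_2e^(-3t), x_2(t) = 2C_1e^(-3t) + 2C_2te^(-3t) + C_2e^(-3t)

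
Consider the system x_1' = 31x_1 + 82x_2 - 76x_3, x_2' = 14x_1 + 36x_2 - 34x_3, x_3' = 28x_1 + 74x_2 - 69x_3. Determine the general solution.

Coefficient matrix A = [[31, 82, -76], [14, 36, -34], [28, 74, -69]].
det(A - λI) = 0 gives eigenvalues λ = 3, -4, -1.
For λ=3: eigenvector (5,2,4).
For λ=-4: eigenvector (2,1,2).
For λ=-1: eigenvector (-2,-2,-3).
General solution: c_1e^(3t)(5,2,4) + c_2e^(-4t)(2,1,2) + c_3e^(-t)(-2,-2,-3).

x_1(t) = 5c_1e^(3t) + 2c_2e^(-4t) - 2c_3e^(-t), x_2(t) = 2c_1e^(3t) + c_2e^(-4t) - 2c_3e^(-t), x_3(t) = 4c_1e^(3t) + 2c_2e^(-4t) - 3c_3e^(-t)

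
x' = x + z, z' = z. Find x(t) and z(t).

Coefficient matrix A = [[1, 1], [0, 1]].
Characteristic polynomial det(A - λI) = λ^2 - 2λ + 1 = 0.
Single eigenvalue λ = 1 with algebraic multiplicity 2.
Eigenvector v = (-1,0); generalized eigenvector w with (A-λI)w=v is (1,-1).
General solution: e^(t)[C_1·v + C_2·(t·v + w)].

x(t) = -C_1e^(t) - C_2te^(t) + C_2e^(t), z(t) = -C_2e^(t)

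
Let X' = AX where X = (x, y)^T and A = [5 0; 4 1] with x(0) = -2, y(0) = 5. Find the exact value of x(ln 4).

A = [[5,0],[4,1]]; eigenvalues λ = 5, 1.
Eigenvectors: (1,1) for λ=5, (0,-1) for λ=1.
From the initial condition, c_1 = -2, c_2 = -7.
x(ln 4) = (-2)(4^5)(1) + (-7)(4^1)(0) = -2048.

-2048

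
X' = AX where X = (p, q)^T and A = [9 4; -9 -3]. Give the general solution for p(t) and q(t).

Coefficient matrix A = [[9, 4], [-9, -3]].
Characteristic polynomial det(A - λI) = λ^2 - 6λ + 9 = 0.
Single eigenvalue λ = 3 with algebraic multiplicity 2.
Eigenvector v = (2,-3); generalized eigenvector w with (A-λI)w=v is (-1,2).
General solution: e^(3t)[c_1·v + c_2·(t·v + w)].

p(t) = 2c_1e^(3t) + 2c_2te^(3t) - c_2e^(3t), q(t) = -3c_1e^(3t) - 3c_2te^(3t) + 2c_2e^(3t)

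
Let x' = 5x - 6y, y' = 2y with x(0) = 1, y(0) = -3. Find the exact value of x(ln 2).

200

A = [[5,-6],[0,2]]; eigenvalues λ = 2, 5.
Eigenvectors: (-2,-1) for λ=2, (1,0) for λ=5.
From the initial condition, c_1 = 3, c_2 = 7.
x(ln 2) = (3)(2^2)(-2) + (7)(2^5)(1) = 200.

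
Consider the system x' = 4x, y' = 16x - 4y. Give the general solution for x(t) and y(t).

x(t) = c_1e^(4t), y(t) = 2c_1e^(4t) - c_2e^(-4t)

Coefficient matrix A = [[4, 0], [16, -4]].
Characteristic polynomial det(A - λI) = λ^2 - 16 = 0.
Eigenvalues λ = 4, -4.
For λ=4: (A-λI) row 2 is [16, -8], so an eigenvector is (1, 2).
For λ=-4: (A-λI) row 1 is [8, 0], so an eigenvector is (0, -1).
General solution: c_1e^(4t)(1,2) + c_2e^(-4t)(0,-1).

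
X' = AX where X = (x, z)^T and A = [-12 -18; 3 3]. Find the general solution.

x(t) = -2c_1e^(-3t) - 3c_2e^(-6t), z(t) = c_1e^(-3t) + c_2e^(-6t)

Coefficient matrix A = [[-12, -18], [3, 3]].
Characteristic polynomial det(A - λI) = λ^2 + 9λ + 18 = 0.
Eigenvalues λ = -3, -6.
For λ=-3: (A-λI) row 1 is [-9, -18], so an eigenvector is (-2, 1).
For λ=-6: (A-λI) row 1 is [-6, -18], so an eigenvector is (-3, 1).
General solution: c_1e^(-3t)(-2,1) + c_2e^(-6t)(-3,1).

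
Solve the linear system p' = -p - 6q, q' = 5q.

p(t) = -K_1e^(5t) - K_2e^(-t), q(t) = K_1e^(5t)

Coefficient matrix A = [[-1, -6], [0, 5]].
Characteristic polynomial det(A - λI) = λ^2 - 4λ - 5 = 0.
Eigenvalues λ = 5, -1.
For λ=5: (A-λI) row 1 is [-6, -6], so an eigenvector is (-1, 1).
For λ=-1: (A-λI) row 1 is [0, -6], so an eigenvector is (-1, 0).
General solution: K_1e^(5t)(-1,1) + K_2e^(-t)(-1,0).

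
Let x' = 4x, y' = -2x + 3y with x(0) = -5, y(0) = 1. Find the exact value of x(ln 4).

A = [[4,0],[-2,3]]; eigenvalues λ = 4, 3.
Eigenvectors: (-1,2) for λ=4, (0,1) for λ=3.
From the initial condition, c_1 = 5, c_2 = -9.
x(ln 4) = (5)(4^4)(-1) + (-9)(4^3)(0) = -1280.

-1280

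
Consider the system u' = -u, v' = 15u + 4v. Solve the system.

Coefficient matrix A = [[-1, 0], [15, 4]].
Characteristic polynomial det(A - λI) = λ^2 - 3λ - 4 = 0.
Eigenvalues λ = 4, -1.
For λ=4: (A-λI) row 1 is [-5, 0], so an eigenvector is (0, 1).
For λ=-1: (A-λI) row 2 is [15, 5], so an eigenvector is (-1, 3).
General solution: K_1e^(4t)(0,1) + K_2e^(-t)(-1,3).

u(t) = -K_2e^(-t), v(t) = K_1e^(4t) + 3K_2e^(-t)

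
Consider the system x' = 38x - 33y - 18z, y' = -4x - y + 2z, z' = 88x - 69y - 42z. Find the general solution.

Coefficient matrix A = [[38, -33, -18], [-4, -1, 2], [88, -69, -42]].
det(A - λI) = 0 gives eigenvalues λ = 2, -4, -3.
For λ=2: eigenvector (1,0,2).
For λ=-4: eigenvector (-2,-2,-1).
For λ=-3: eigenvector (3,1,5).
General solution: C_1e^(2t)(1,0,2) + C_2e^(-4t)(-2,-2,-1) + C_3e^(-3t)(3,1,5).

x(t) = C_1e^(2t) - 2C_2e^(-4t) + 3C_3e^(-3t), y(t) = -2C_2e^(-4t) + C_3e^(-3t), z(t) = 2C_1e^(2t) - C_2e^(-4t) + 5C_3e^(-3t)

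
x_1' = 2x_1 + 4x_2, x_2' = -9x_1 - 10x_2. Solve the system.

x_1(t) = -2c_1e^(-4t) - 2c_2te^(-4t) + c_2e^(-4t), x_2(t) = 3c_1e^(-4t) + 3c_2te^(-4t) - 2c_2e^(-4t)

Coefficient matrix A = [[2, 4], [-9, -10]].
Characteristic polynomial det(A - λI) = λ^2 + 8λ + 16 = 0.
Single eigenvalue λ = -4 with algebraic multiplicity 2.
Eigenvector v = (-2,3); generalized eigenvector w with (A-λI)w=v is (1,-2).
General solution: e^(-4t)[c_1·v + c_2·(t·v + w)].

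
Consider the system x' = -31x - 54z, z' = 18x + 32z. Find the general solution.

x(t) = -2c_1e^(-4t) + 3c_2e^(5t), z(t) = c_1e^(-4t) - 2c_2e^(5t)

Coefficient matrix A = [[-31, -54], [18, 32]].
Characteristic polynomial det(A - λI) = λ^2 - λ - 20 = 0.
Eigenvalues λ = -4, 5.
For λ=-4: (A-λI) row 1 is [-27, -54], so an eigenvector is (-2, 1).
For λ=5: (A-λI) row 1 is [-36, -54], so an eigenvector is (3, -2).
General solution: c_1e^(-4t)(-2,1) + c_2e^(5t)(3,-2).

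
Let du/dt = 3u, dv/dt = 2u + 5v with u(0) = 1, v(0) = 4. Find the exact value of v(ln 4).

5056

A = [[3,0],[2,5]]; eigenvalues λ = 5, 3.
Eigenvectors: (0,-1) for λ=5, (-1,1) for λ=3.
From the initial condition, c_1 = -5, c_2 = -1.
v(ln 4) = (-5)(4^5)(-1) + (-1)(4^3)(1) = 5056.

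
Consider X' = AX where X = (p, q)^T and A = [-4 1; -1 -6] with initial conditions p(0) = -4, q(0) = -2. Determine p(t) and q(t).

p(t) = -6te^(-5t) - 4e^(-5t), q(t) = 6te^(-5t) - 2e^(-5t)

Coefficient matrix A = [[-4, 1], [-1, -6]].
Characteristic polynomial det(A - λI) = λ^2 + 10λ + 25 = 0.
Single eigenvalue λ = -5 with algebraic multiplicity 2.
Eigenvector v = (1,-1); generalized eigenvector w with (A-λI)w=v is (3,-2).
General solution: e^(-5t)[K_1·v + K_2·(t·v + w)].
Applying p(0)=-4, q(0)=-2 gives K_1=14, K_2=-6.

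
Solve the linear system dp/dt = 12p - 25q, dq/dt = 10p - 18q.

p(t) = -c_1e^(-3t)sin(5t) - 2c_1e^(-3t)cos(5t) - 2c_2e^(-3t)sin(5t) + c_2e^(-3t)cos(5t), q(t) = -c_1e^(-3t)sin(5t) - c_1e^(-3t)cos(5t) - c_2e^(-3t)sin(5t) + c_2e^(-3t)cos(5t)

Coefficient matrix A = [[12, -25], [10, -18]].
Characteristic polynomial det(A - λI) = λ^2 + 6λ + 34 = 0.
Eigenvalues λ = -3 ± 5i (complex conjugate pair).
For λ=-3+5i: an eigenvector is (-2,-1) - i(-1,-1) = (-2 + i, -1 + i).
A real fundamental pair from Re and Im of e^((-3+5i)t)v: X_1 = e^(-3t)(cos(5t)·(-2,-1) + sin(5t)·(-1,-1)), X_2 = e^(-3t)(sin(5t)·(-2,-1) - cos(5t)·(-1,-1)).
General solution: c_1X_1 + c_2X_2.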